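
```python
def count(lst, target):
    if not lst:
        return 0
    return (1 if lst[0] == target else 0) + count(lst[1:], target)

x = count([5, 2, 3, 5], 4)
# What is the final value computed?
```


count([5, 2, 3, 5], 4)
lst[0]=5 != 4: 0 + count([2, 3, 5], 4)
lst[0]=2 != 4: 0 + count([3, 5], 4)
lst[0]=3 != 4: 0 + count([5], 4)
lst[0]=5 != 4: 0 + count([], 4)
= 0


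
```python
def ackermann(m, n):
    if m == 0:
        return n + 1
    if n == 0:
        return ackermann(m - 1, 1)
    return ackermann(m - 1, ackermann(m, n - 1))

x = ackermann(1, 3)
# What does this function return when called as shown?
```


ackermann(1, 3)
= ackermann(0, ackermann(1, 2))
First compute ackermann(1, 2) = 4
= ackermann(0, 4)
= 5


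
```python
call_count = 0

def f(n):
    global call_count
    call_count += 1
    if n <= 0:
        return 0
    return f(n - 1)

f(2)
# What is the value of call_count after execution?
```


f(2) calls f(1) calls ... calls f(0)
Total calls: 2 + 1 (for base case) = 3


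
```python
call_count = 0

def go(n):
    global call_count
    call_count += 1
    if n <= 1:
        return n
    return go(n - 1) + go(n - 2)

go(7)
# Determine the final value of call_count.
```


go(7) calls go(6) and go(5); each non-base call branches into two more.
Let C(k) = total number of calls made by go(k), including the call to go(k) itself.
Base cases: C(0) = 1, C(1) = 1
Recurrence: C(k) = 1 + C(k-1) + C(k-2)
  C(2) = 1 + C(1) + C(0) = 1 + 1 + 1 = 3
  C(3) = 1 + C(2) + C(1) = 1 + 3 + 1 = 5
  C(4) = 1 + C(3) + C(2) = 1 + 5 + 3 = 9
  C(5) = 1 + C(4) + C(3) = 1 + 9 + 5 = 15
  C(6) = 1 + C(5) + C(4) = 1 + 15 + 9 = 25
  C(7) = 1 + C(6) + C(5) = 1 + 25 + 15 = 41
Total calls = C(7) = 41


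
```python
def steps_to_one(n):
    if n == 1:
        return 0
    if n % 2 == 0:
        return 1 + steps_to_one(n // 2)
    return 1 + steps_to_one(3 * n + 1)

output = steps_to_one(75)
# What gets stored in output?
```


steps_to_one(75)
75 is odd -> 3*75+1 = 226 -> steps_to_one(226)
226 is even -> steps_to_one(113)
113 is odd -> 3*113+1 = 340 -> steps_to_one(340)
340 is even -> steps_to_one(170)
170 is even -> steps_to_one(85)
85 is odd -> 3*85+1 = 256 -> steps_to_one(256)
256 is even -> steps_to_one(128)
128 is even -> steps_to_one(64)
64 is even -> steps_to_one(32)
32 is even -> steps_to_one(16)
16 is even -> steps_to_one(8)
8 is even -> steps_to_one(4)
4 is even -> steps_to_one(2)
2 is even -> steps_to_one(1)
Reached 1 after 14 steps
= 14


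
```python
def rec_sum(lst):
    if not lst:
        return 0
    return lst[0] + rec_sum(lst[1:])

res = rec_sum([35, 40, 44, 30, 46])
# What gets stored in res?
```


rec_sum([35, 40, 44, 30, 46])
= 35 + rec_sum([40, 44, 30, 46])
= 35 + 40 + rec_sum([44, 30, 46])
= 35 + 40 + 44 + rec_sum([30, 46])
= 35 + 40 + 44 + 30 + rec_sum([46])
= 35 + 40 + 44 + 30 + 46 + rec_sum([])
= 35 + 40 + 44 + 30 + 46 + 0
= 195


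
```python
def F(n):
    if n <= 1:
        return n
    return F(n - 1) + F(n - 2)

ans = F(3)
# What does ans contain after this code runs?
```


F(3)
= F(2) + F(1)
Computing bottom-up: F(0)=0, F(1)=1, F(2)=1, F(3)=2
= 2


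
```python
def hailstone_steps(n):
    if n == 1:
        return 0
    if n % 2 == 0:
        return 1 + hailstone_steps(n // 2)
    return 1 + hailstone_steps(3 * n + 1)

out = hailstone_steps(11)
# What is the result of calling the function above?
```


hailstone_steps(11)
11 is odd -> 3*11+1 = 34 -> hailstone_steps(34)
34 is even -> hailstone_steps(17)
17 is odd -> 3*17+1 = 52 -> hailstone_steps(52)
52 is even -> hailstone_steps(26)
26 is even -> hailstone_steps(13)
13 is odd -> 3*13+1 = 40 -> hailstone_steps(40)
40 is even -> hailstone_steps(20)
20 is even -> hailstone_steps(10)
10 is even -> hailstone_steps(5)
5 is odd -> 3*5+1 = 16 -> hailstone_steps(16)
16 is even -> hailstone_steps(8)
8 is even -> hailstone_steps(4)
4 is even -> hailstone_steps(2)
2 is even -> hailstone_steps(1)
Reached 1 after 14 steps
= 14


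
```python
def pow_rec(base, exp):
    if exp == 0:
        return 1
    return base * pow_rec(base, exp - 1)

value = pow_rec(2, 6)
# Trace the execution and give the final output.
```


pow_rec(2, 6)
= 2 * pow_rec(2, 5)
= 2 * 2 * pow_rec(2, 4)
= 2 * 2 * 2 * pow_rec(2, 3)
= 2 * 2 * 2 * 2 * pow_rec(2, 2)
= 2 * 2 * 2 * 2 * 2 * pow_rec(2, 1)
= 2 * 2 * 2 * 2 * 2 * 2 * pow_rec(2, 0)
= 2 * 2 * 2 * 2 * 2 * 2 * 1
= 64


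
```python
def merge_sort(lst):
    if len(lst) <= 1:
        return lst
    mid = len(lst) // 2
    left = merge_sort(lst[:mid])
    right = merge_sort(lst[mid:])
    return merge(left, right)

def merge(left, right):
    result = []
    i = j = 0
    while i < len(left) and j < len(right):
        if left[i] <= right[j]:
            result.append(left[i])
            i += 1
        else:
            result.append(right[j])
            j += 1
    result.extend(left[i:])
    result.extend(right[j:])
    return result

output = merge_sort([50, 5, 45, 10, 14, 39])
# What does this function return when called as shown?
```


merge_sort([50, 5, 45, 10, 14, 39])
Split into [50, 5, 45] and [10, 14, 39]
Left sorted: [5, 45, 50]
Right sorted: [10, 14, 39]
Merge [5, 45, 50] and [10, 14, 39]
= [5, 10, 14, 39, 45, 50]


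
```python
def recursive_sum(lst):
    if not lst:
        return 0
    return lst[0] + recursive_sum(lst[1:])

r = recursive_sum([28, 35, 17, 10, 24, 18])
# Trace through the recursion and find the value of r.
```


recursive_sum([28, 35, 17, 10, 24, 18])
= 28 + recursive_sum([35, 17, 10, 24, 18])
= 28 + 35 + recursive_sum([17, 10, 24, 18])
= 28 + 35 + 17 + recursive_sum([10, 24, 18])
= 28 + 35 + 17 + 10 + recursive_sum([24, 18])
= 28 + 35 + 17 + 10 + 24 + recursive_sum([18])
= 28 + 35 + 17 + 10 + 24 + 18 + recursive_sum([])
= 28 + 35 + 17 + 10 + 24 + 18 + 0
= 132


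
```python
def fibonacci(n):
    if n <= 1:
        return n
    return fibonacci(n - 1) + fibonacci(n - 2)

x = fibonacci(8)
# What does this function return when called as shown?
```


fibonacci(8)
= fibonacci(7) + fibonacci(6)
= (fibonacci(6) + fibonacci(5)) + fibonacci(6)
Computing bottom-up: fibonacci(0)=0, fibonacci(1)=1, fibonacci(2)=1, fibonacci(3)=2, fibonacci(4)=3, fibonacci(5)=5, fibonacci(6)=8, fibonacci(7)=13, fibonacci(8)=21
= 21


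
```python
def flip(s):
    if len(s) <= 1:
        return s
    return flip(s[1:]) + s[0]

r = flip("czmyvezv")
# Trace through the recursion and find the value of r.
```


flip("czmyvezv")
= flip("zmyvezv") + "c"
= flip("myvezv") + "z" + "c"
= flip("yvezv") + "m" + "z" + "c"
= flip("vezv") + "y" + "m" + "z" + "c"
= flip("ezv") + "v" + "y" + "m" + "z" + "c"
= flip("zv") + "e" + "v" + "y" + "m" + "z" + "c"
= flip("v") + "z" + "e" + "v" + "y" + "m" + "z" + "c"
= "v" + "z" + "e" + "v" + "y" + "m" + "z" + "c"
= "vzevymzc"


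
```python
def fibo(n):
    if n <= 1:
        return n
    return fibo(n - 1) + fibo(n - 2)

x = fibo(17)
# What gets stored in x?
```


fibo(17)
= fibo(16) + fibo(15)
= (fibo(15) + fibo(14)) + fibo(15)
Computing bottom-up: fibo(0)=0, fibo(1)=1, fibo(2)=1, fibo(3)=2, fibo(4)=3, fibo(5)=5, fibo(6)=8, fibo(7)=13, fibo(8)=21, fibo(9)=34, fibo(10)=55, fibo(11)=89, fibo(12)=144, fibo(13)=233, fibo(14)=377, fibo(15)=610, fibo(16)=987, fibo(17)=1597
= 1597


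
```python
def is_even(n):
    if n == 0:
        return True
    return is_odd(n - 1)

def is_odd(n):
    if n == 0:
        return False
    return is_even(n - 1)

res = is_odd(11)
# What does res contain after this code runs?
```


is_odd(11)
= is_even(10)
= is_odd(9)
= is_even(8)
= is_odd(7)
= is_even(6)
= is_odd(5)
= is_even(4)
= is_odd(3)
= is_even(2)
= is_odd(1)
= is_even(0)
n == 0: return True
= True


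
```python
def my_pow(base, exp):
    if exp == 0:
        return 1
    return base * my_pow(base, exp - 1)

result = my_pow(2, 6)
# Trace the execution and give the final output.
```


my_pow(2, 6)
= 2 * my_pow(2, 5)
= 2 * 2 * my_pow(2, 4)
= 2 * 2 * 2 * my_pow(2, 3)
= 2 * 2 * 2 * 2 * my_pow(2, 2)
= 2 * 2 * 2 * 2 * 2 * my_pow(2, 1)
= 2 * 2 * 2 * 2 * 2 * 2 * my_pow(2, 0)
= 2 * 2 * 2 * 2 * 2 * 2 * 1
= 64


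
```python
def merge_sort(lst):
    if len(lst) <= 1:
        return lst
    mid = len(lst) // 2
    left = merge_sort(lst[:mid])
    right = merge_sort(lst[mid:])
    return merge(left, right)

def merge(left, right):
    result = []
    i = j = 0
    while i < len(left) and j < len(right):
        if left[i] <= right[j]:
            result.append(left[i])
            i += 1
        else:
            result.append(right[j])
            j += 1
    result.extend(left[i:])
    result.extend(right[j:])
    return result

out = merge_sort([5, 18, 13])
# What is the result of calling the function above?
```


merge_sort([5, 18, 13])
Split into [5] and [18, 13]
Left sorted: [5]
Right sorted: [13, 18]
Merge [5] and [13, 18]
= [5, 13, 18]


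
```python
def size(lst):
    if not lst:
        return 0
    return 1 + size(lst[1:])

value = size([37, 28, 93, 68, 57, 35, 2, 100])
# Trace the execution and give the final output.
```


size([37, 28, 93, 68, 57, 35, 2, 100])
= 1 + size([28, 93, 68, 57, 35, 2, 100])
= 1 + 1 + size([93, 68, 57, 35, 2, 100])
= 1 + 1 + 1 + size([68, 57, 35, 2, 100])
= 1 + 1 + 1 + 1 + size([57, 35, 2, 100])
= 1 + 1 + 1 + 1 + 1 + size([35, 2, 100])
= 1 + 1 + 1 + 1 + 1 + 1 + size([2, 100])
= 1 + 1 + 1 + 1 + 1 + 1 + 1 + size([100])
= 1 + 1 + 1 + 1 + 1 + 1 + 1 + 1 + size([])
= 1 + 1 + 1 + 1 + 1 + 1 + 1 + 1 + 0
= 8


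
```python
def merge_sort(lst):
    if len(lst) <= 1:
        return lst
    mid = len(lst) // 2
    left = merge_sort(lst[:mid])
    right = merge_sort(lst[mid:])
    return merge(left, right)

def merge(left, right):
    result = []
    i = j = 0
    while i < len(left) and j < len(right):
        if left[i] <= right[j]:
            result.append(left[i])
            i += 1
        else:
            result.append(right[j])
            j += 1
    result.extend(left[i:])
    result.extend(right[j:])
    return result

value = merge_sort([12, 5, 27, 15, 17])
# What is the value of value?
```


merge_sort([12, 5, 27, 15, 17])
Split into [12, 5] and [27, 15, 17]
Left sorted: [5, 12]
Right sorted: [15, 17, 27]
Merge [5, 12] and [15, 17, 27]
= [5, 12, 15, 17, 27]


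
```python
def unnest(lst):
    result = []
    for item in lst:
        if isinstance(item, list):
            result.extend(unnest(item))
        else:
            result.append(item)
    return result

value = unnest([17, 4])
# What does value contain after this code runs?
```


unnest([17, 4])
Processing each element:
  17 is not a list -> append 17
  4 is not a list -> append 4
= [17, 4]


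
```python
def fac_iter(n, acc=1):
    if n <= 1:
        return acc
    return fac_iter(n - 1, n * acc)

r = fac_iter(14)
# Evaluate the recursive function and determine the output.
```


fac_iter(14, 1)
= fac_iter(13, 14 * 1) = fac_iter(13, 14)
= fac_iter(12, 13 * 14) = fac_iter(12, 182)
= fac_iter(11, 12 * 182) = fac_iter(11, 2184)
= fac_iter(10, 11 * 2184) = fac_iter(10, 24024)
= fac_iter(9, 10 * 24024) = fac_iter(9, 240240)
= fac_iter(8, 9 * 240240) = fac_iter(8, 2162160)
= fac_iter(7, 8 * 2162160) = fac_iter(7, 17297280)
= fac_iter(6, 7 * 17297280) = fac_iter(6, 121080960)
= fac_iter(5, 6 * 121080960) = fac_iter(5, 726485760)
= fac_iter(4, 5 * 726485760) = fac_iter(4, 3632428800)
= fac_iter(3, 4 * 3632428800) = fac_iter(3, 14529715200)
= fac_iter(2, 3 * 14529715200) = fac_iter(2, 43589145600)
= fac_iter(1, 2 * 43589145600) = fac_iter(1, 87178291200)
n <= 1, return acc = 87178291200


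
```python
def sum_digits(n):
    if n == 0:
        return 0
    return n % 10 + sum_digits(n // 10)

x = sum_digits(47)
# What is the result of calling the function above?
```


sum_digits(47)
= 7 + sum_digits(4)
= 7 + 4 + sum_digits(0)
= 7 + 4 + 0
= 11


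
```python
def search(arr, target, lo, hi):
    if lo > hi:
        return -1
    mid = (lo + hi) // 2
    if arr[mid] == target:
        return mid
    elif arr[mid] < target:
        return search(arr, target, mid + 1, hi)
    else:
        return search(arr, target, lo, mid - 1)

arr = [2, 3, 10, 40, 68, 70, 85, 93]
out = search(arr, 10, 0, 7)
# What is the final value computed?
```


search(arr, 10, 0, 7)
lo=0, hi=7, mid=3, arr[mid]=40
40 > 10, search left half
lo=0, hi=2, mid=1, arr[mid]=3
3 < 10, search right half
lo=2, hi=2, mid=2, arr[mid]=10
arr[2] == 10, found at index 2
= 2


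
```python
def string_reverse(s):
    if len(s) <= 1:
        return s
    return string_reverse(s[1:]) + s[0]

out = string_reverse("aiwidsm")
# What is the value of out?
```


string_reverse("aiwidsm")
= string_reverse("iwidsm") + "a"
= string_reverse("widsm") + "i" + "a"
= string_reverse("idsm") + "w" + "i" + "a"
= string_reverse("dsm") + "i" + "w" + "i" + "a"
= string_reverse("sm") + "d" + "i" + "w" + "i" + "a"
= string_reverse("m") + "s" + "d" + "i" + "w" + "i" + "a"
= "m" + "s" + "d" + "i" + "w" + "i" + "a"
= "msdiwia"


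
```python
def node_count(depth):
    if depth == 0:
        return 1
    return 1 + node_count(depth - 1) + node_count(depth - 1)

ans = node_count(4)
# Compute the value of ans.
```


node_count(4)
= 1 + node_count(3) + node_count(3)
= 1 + 2 * node_count(3)
node_count(k) = 2^(k+1) - 1
node_count(0) = 1
node_count(1) = 3
node_count(2) = 7
node_count(3) = 15
node_count(4) = 31
node_count(4) = 2^5 - 1 = 31


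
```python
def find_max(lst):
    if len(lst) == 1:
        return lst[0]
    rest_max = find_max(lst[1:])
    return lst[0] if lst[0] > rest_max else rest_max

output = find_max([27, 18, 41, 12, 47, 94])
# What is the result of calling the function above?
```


find_max([27, 18, 41, 12, 47, 94])
= compare 27 with find_max([18, 41, 12, 47, 94])
= compare 18 with find_max([41, 12, 47, 94])
= compare 41 with find_max([12, 47, 94])
= compare 12 with find_max([47, 94])
= compare 47 with find_max([94])
Base: find_max([94]) = 94
compare 47 with 94: max = 94
compare 12 with 94: max = 94
compare 41 with 94: max = 94
compare 18 with 94: max = 94
compare 27 with 94: max = 94
= 94


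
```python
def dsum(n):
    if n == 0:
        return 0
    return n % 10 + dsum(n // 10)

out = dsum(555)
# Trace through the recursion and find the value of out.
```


dsum(555)
= 5 + dsum(55)
= 5 + 5 + dsum(5)
= 5 + 5 + 5 + dsum(0)
= 5 + 5 + 5 + 0
= 15


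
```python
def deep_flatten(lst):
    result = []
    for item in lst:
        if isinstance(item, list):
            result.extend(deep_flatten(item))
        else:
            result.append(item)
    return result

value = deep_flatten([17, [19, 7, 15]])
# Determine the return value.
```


deep_flatten([17, [19, 7, 15]])
Processing each element:
  17 is not a list -> append 17
  [19, 7, 15] is a list -> deep_flatten recursively -> [19, 7, 15]
= [17, 19, 7, 15]


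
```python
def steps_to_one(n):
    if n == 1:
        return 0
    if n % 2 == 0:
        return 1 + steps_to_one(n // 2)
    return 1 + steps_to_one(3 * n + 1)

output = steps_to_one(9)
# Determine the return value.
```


steps_to_one(9)
9 is odd -> 3*9+1 = 28 -> steps_to_one(28)
28 is even -> steps_to_one(14)
14 is even -> steps_to_one(7)
7 is odd -> 3*7+1 = 22 -> steps_to_one(22)
22 is even -> steps_to_one(11)
11 is odd -> 3*11+1 = 34 -> steps_to_one(34)
34 is even -> steps_to_one(17)
17 is odd -> 3*17+1 = 52 -> steps_to_one(52)
52 is even -> steps_to_one(26)
26 is even -> steps_to_one(13)
13 is odd -> 3*13+1 = 40 -> steps_to_one(40)
40 is even -> steps_to_one(20)
20 is even -> steps_to_one(10)
10 is even -> steps_to_one(5)
5 is odd -> 3*5+1 = 16 -> steps_to_one(16)
16 is even -> steps_to_one(8)
8 is even -> steps_to_one(4)
4 is even -> steps_to_one(2)
2 is even -> steps_to_one(1)
Reached 1 after 19 steps
= 19


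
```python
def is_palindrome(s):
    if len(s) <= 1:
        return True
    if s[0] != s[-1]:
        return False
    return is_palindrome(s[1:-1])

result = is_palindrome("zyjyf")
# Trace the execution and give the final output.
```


is_palindrome("zyjyf")
"zyjyf": s[0]='z' != s[-1]='f' -> False
= False


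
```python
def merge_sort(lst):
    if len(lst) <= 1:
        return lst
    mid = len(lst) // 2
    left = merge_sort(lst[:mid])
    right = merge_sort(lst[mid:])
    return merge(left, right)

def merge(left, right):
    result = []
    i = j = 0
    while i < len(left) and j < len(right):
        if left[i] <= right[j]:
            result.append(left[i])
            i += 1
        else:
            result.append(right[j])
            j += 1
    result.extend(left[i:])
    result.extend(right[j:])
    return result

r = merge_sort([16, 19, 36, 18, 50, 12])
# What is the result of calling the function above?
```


merge_sort([16, 19, 36, 18, 50, 12])
Split into [16, 19, 36] and [18, 50, 12]
Left sorted: [16, 19, 36]
Right sorted: [12, 18, 50]
Merge [16, 19, 36] and [12, 18, 50]
= [12, 16, 18, 19, 36, 50]


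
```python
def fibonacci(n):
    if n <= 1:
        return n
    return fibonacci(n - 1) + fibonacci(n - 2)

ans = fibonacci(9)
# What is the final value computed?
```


fibonacci(9)
= fibonacci(8) + fibonacci(7)
= (fibonacci(7) + fibonacci(6)) + fibonacci(7)
Computing bottom-up: fibonacci(0)=0, fibonacci(1)=1, fibonacci(2)=1, fibonacci(3)=2, fibonacci(4)=3, fibonacci(5)=5, fibonacci(6)=8, fibonacci(7)=13, fibonacci(8)=21, fibonacci(9)=34
= 34


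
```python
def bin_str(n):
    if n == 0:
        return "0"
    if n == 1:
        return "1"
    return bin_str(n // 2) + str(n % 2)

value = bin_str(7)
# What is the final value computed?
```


bin_str(7)
= bin_str(3) + "1"
= bin_str(1) + "1" + "1"
= "1" + "1" + "1"
= "111"


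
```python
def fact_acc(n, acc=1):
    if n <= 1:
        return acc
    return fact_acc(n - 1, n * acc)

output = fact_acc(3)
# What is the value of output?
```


fact_acc(3, 1)
= fact_acc(2, 3 * 1) = fact_acc(2, 3)
= fact_acc(1, 2 * 3) = fact_acc(1, 6)
n <= 1, return acc = 6


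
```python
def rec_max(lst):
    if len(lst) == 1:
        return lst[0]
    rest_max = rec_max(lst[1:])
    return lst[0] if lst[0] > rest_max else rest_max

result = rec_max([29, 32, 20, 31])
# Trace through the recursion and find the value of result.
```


rec_max([29, 32, 20, 31])
= compare 29 with rec_max([32, 20, 31])
= compare 32 with rec_max([20, 31])
= compare 20 with rec_max([31])
Base: rec_max([31]) = 31
compare 20 with 31: max = 31
compare 32 with 31: max = 32
compare 29 with 32: max = 32
= 32


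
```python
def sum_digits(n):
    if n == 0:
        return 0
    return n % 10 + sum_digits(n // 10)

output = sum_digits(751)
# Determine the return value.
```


sum_digits(751)
= 1 + sum_digits(75)
= 1 + 5 + sum_digits(7)
= 1 + 5 + 7 + sum_digits(0)
= 1 + 5 + 7 + 0
= 13


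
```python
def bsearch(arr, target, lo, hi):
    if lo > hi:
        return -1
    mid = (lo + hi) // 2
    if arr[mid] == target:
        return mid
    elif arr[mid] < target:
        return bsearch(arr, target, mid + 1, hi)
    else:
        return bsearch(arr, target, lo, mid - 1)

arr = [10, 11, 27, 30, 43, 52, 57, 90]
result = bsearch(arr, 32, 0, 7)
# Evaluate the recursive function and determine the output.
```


bsearch(arr, 32, 0, 7)
lo=0, hi=7, mid=3, arr[mid]=30
30 < 32, search right half
lo=4, hi=7, mid=5, arr[mid]=52
52 > 32, search left half
lo=4, hi=4, mid=4, arr[mid]=43
43 > 32, search left half
lo > hi, target not found, return -1
= -1


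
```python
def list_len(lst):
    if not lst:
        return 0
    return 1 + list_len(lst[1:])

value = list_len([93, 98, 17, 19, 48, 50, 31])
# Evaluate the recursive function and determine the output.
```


list_len([93, 98, 17, 19, 48, 50, 31])
= 1 + list_len([98, 17, 19, 48, 50, 31])
= 1 + 1 + list_len([17, 19, 48, 50, 31])
= 1 + 1 + 1 + list_len([19, 48, 50, 31])
= 1 + 1 + 1 + 1 + list_len([48, 50, 31])
= 1 + 1 + 1 + 1 + 1 + list_len([50, 31])
= 1 + 1 + 1 + 1 + 1 + 1 + list_len([31])
= 1 + 1 + 1 + 1 + 1 + 1 + 1 + list_len([])
= 1 + 1 + 1 + 1 + 1 + 1 + 1 + 0
= 7


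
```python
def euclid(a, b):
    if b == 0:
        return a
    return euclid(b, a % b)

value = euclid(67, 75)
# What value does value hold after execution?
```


euclid(67, 75)
= euclid(75, 67 % 75) = euclid(75, 67)
= euclid(67, 75 % 67) = euclid(67, 8)
= euclid(8, 67 % 8) = euclid(8, 3)
= euclid(3, 8 % 3) = euclid(3, 2)
= euclid(2, 3 % 2) = euclid(2, 1)
= euclid(1, 2 % 1) = euclid(1, 0)
b == 0, return a = 1


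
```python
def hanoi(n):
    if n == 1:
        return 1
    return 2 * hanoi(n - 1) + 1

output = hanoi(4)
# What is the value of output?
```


hanoi(4)
= 2 * hanoi(3) + 1
= 2 * (2 * hanoi(2) + 1) + 1
= 2 * (2 * (2 * hanoi(1) + 1) + 1) + 1
Now compute bottom-up:
hanoi(1) = 1
hanoi(2) = 2 * 1 + 1 = 3
hanoi(3) = 2 * 3 + 1 = 7
hanoi(4) = 2 * 7 + 1 = 15
= 15


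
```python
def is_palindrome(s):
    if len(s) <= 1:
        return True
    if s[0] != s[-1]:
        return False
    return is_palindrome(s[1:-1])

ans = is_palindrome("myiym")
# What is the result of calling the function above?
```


is_palindrome("myiym")
"myiym": s[0]='m' == s[-1]='m' -> is_palindrome("yiy")
"yiy": s[0]='y' == s[-1]='y' -> is_palindrome("i")
"i": len <= 1 -> True
= True


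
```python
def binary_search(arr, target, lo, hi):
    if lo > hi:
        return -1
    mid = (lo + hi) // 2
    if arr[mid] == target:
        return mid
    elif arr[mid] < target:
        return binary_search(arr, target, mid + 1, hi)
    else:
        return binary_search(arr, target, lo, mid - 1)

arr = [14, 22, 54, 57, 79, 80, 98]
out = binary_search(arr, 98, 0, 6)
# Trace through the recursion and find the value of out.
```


binary_search(arr, 98, 0, 6)
lo=0, hi=6, mid=3, arr[mid]=57
57 < 98, search right half
lo=4, hi=6, mid=5, arr[mid]=80
80 < 98, search right half
lo=6, hi=6, mid=6, arr[mid]=98
arr[6] == 98, found at index 6
= 6


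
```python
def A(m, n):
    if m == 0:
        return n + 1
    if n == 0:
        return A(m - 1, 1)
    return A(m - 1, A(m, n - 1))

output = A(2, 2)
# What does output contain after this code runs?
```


A(2, 2)
= A(1, A(2, 1))
First compute A(2, 1) = 5
= A(1, 5)
= 7


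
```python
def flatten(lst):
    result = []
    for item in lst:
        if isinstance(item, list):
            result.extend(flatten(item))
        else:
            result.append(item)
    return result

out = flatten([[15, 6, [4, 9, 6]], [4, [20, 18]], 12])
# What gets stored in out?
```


flatten([[15, 6, [4, 9, 6]], [4, [20, 18]], 12])
Processing each element:
  [15, 6, [4, 9, 6]] is a list -> flatten recursively -> [15, 6, 4, 9, 6]
  [4, [20, 18]] is a list -> flatten recursively -> [4, 20, 18]
  12 is not a list -> append 12
= [15, 6, 4, 9, 6, 4, 20, 18, 12]


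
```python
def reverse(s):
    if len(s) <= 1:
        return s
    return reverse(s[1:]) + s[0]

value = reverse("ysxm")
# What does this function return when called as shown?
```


reverse("ysxm")
= reverse("sxm") + "y"
= reverse("xm") + "s" + "y"
= reverse("m") + "x" + "s" + "y"
= "m" + "x" + "s" + "y"
= "mxsy"


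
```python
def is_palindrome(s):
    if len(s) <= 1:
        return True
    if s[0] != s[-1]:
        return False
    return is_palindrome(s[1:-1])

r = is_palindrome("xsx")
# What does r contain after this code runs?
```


is_palindrome("xsx")
"xsx": s[0]='x' == s[-1]='x' -> is_palindrome("s")
"s": len <= 1 -> True
= True


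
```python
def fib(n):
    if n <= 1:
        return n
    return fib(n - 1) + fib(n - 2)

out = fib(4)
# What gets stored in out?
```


fib(4)
= fib(3) + fib(2)
= (fib(2) + fib(1)) + fib(2)
Computing bottom-up: fib(0)=0, fib(1)=1, fib(2)=1, fib(3)=2, fib(4)=3
= 3


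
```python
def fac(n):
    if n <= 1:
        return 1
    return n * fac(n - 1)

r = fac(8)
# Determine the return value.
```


fac(8)
= 8 * fac(7)
= 8 * 7 * fac(6)
= 8 * 7 * 6 * fac(5)
= 8 * 7 * 6 * 5 * fac(4)
= 8 * 7 * 6 * 5 * 4 * fac(3)
= 8 * 7 * 6 * 5 * 4 * 3 * fac(2)
= 8 * 7 * 6 * 5 * 4 * 3 * 2 * fac(1)
= 8 * 7 * 6 * 5 * 4 * 3 * 2 * 1
= 40320


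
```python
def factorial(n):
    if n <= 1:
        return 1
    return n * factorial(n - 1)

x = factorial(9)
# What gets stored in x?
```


factorial(9)
= 9 * factorial(8)
= 9 * 8 * factorial(7)
= 9 * 8 * 7 * factorial(6)
= 9 * 8 * 7 * 6 * factorial(5)
= 9 * 8 * 7 * 6 * 5 * factorial(4)
= 9 * 8 * 7 * 6 * 5 * 4 * factorial(3)
= 9 * 8 * 7 * 6 * 5 * 4 * 3 * factorial(2)
= 9 * 8 * 7 * 6 * 5 * 4 * 3 * 2 * factorial(1)
= 9 * 8 * 7 * 6 * 5 * 4 * 3 * 2 * 1
= 362880


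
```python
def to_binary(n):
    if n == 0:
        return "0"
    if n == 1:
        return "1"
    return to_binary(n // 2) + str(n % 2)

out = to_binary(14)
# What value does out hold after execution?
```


to_binary(14)
= to_binary(7) + "0"
= to_binary(3) + "1" + "0"
= to_binary(1) + "1" + "1" + "0"
= "1" + "1" + "1" + "0"
= "1110"


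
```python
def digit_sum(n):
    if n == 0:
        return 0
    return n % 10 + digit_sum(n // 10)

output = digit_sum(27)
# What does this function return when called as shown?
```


digit_sum(27)
= 7 + digit_sum(2)
= 7 + 2 + digit_sum(0)
= 7 + 2 + 0
= 9


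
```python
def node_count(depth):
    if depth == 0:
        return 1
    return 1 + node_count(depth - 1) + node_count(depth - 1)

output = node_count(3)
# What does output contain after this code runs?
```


node_count(3)
= 1 + node_count(2) + node_count(2)
= 1 + 2 * node_count(2)
node_count(k) = 2^(k+1) - 1
node_count(0) = 1
node_count(1) = 3
node_count(2) = 7
node_count(3) = 15
node_count(3) = 2^4 - 1 = 15


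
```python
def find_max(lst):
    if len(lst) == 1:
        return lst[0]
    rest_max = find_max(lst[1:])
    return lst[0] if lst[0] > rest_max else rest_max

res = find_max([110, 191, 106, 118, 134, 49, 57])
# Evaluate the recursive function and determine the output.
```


find_max([110, 191, 106, 118, 134, 49, 57])
= compare 110 with find_max([191, 106, 118, 134, 49, 57])
= compare 191 with find_max([106, 118, 134, 49, 57])
= compare 106 with find_max([118, 134, 49, 57])
= compare 118 with find_max([134, 49, 57])
= compare 134 with find_max([49, 57])
= compare 49 with find_max([57])
Base: find_max([57]) = 57
compare 49 with 57: max = 57
compare 134 with 57: max = 134
compare 118 with 134: max = 134
compare 106 with 134: max = 134
compare 191 with 134: max = 191
compare 110 with 191: max = 191
= 191


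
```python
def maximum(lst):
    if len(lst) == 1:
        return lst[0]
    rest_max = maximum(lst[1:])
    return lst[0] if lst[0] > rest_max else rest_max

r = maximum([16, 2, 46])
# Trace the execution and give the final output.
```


maximum([16, 2, 46])
= compare 16 with maximum([2, 46])
= compare 2 with maximum([46])
Base: maximum([46]) = 46
compare 2 with 46: max = 46
compare 16 with 46: max = 46
= 46


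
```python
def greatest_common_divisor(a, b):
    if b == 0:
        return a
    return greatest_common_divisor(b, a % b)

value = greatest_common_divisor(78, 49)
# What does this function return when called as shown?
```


greatest_common_divisor(78, 49)
= greatest_common_divisor(49, 78 % 49) = greatest_common_divisor(49, 29)
= greatest_common_divisor(29, 49 % 29) = greatest_common_divisor(29, 20)
= greatest_common_divisor(20, 29 % 20) = greatest_common_divisor(20, 9)
= greatest_common_divisor(9, 20 % 9) = greatest_common_divisor(9, 2)
= greatest_common_divisor(2, 9 % 2) = greatest_common_divisor(2, 1)
= greatest_common_divisor(1, 2 % 1) = greatest_common_divisor(1, 0)
b == 0, return a = 1


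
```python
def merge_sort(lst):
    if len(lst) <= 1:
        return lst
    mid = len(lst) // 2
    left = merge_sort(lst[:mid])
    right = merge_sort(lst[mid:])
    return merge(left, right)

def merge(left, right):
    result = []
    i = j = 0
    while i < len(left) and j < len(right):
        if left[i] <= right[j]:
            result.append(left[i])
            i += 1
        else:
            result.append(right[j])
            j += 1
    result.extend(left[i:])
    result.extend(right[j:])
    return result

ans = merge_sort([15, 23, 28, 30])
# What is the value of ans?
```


merge_sort([15, 23, 28, 30])
Split into [15, 23] and [28, 30]
Left sorted: [15, 23]
Right sorted: [28, 30]
Merge [15, 23] and [28, 30]
= [15, 23, 28, 30]


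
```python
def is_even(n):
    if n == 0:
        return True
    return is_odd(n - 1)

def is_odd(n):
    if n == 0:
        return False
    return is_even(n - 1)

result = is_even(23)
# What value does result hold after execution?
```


is_even(23)
= is_odd(22)
= is_even(21)
= is_odd(20)
= is_even(19)
= is_odd(18)
= is_even(17)
= is_odd(16)
= is_even(15)
= is_odd(14)
= is_even(13)
= is_odd(12)
= is_even(11)
= is_odd(10)
= is_even(9)
= is_odd(8)
= is_even(7)
= is_odd(6)
= is_even(5)
= is_odd(4)
= is_even(3)
= is_odd(2)
= is_even(1)
= is_odd(0)
n == 0: return False
= False


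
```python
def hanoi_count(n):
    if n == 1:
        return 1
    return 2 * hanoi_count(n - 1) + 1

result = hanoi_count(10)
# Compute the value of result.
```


hanoi_count(10)
= 2 * hanoi_count(9) + 1
= 2 * (2 * hanoi_count(8) + 1) + 1
= 2 * (2 * (2 * hanoi_count(7) + 1) + 1) + 1
= 2 * (2 * (2 * (2 * hanoi_count(6) + 1) + 1) + 1) + 1
= 2 * (2 * (2 * (2 * (2 * hanoi_count(5) + 1) + 1) + 1) + 1) + 1
= 2 * (2 * (2 * (2 * (2 * (2 * hanoi_count(4) + 1) + 1) + 1) + 1) + 1) + 1
= 2 * (2 * (2 * (2 * (2 * (2 * (2 * hanoi_count(3) + 1) + 1) + 1) + 1) + 1) + 1) + 1
= 2 * (2 * (2 * (2 * (2 * (2 * (2 * (2 * hanoi_count(2) + 1) + 1) + 1) + 1) + 1) + 1) + 1) + 1
= 2 * (2 * (2 * (2 * (2 * (2 * (2 * (2 * (2 * hanoi_count(1) + 1) + 1) + 1) + 1) + 1) + 1) + 1) + 1) + 1
Now compute bottom-up:
hanoi_count(1) = 1
hanoi_count(2) = 2 * 1 + 1 = 3
hanoi_count(3) = 2 * 3 + 1 = 7
hanoi_count(4) = 2 * 7 + 1 = 15
hanoi_count(5) = 2 * 15 + 1 = 31
hanoi_count(6) = 2 * 31 + 1 = 63
hanoi_count(7) = 2 * 63 + 1 = 127
hanoi_count(8) = 2 * 127 + 1 = 255
hanoi_count(9) = 2 * 255 + 1 = 511
hanoi_count(10) = 2 * 511 + 1 = 1023
= 1023


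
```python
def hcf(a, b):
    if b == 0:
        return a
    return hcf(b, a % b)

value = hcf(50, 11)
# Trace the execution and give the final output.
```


hcf(50, 11)
= hcf(11, 50 % 11) = hcf(11, 6)
= hcf(6, 11 % 6) = hcf(6, 5)
= hcf(5, 6 % 5) = hcf(5, 1)
= hcf(1, 5 % 1) = hcf(1, 0)
b == 0, return a = 1


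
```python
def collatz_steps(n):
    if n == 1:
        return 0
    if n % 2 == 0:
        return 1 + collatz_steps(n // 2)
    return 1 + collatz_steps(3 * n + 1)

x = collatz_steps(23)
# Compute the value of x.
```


collatz_steps(23)
23 is odd -> 3*23+1 = 70 -> collatz_steps(70)
70 is even -> collatz_steps(35)
35 is odd -> 3*35+1 = 106 -> collatz_steps(106)
106 is even -> collatz_steps(53)
53 is odd -> 3*53+1 = 160 -> collatz_steps(160)
160 is even -> collatz_steps(80)
80 is even -> collatz_steps(40)
40 is even -> collatz_steps(20)
20 is even -> collatz_steps(10)
10 is even -> collatz_steps(5)
5 is odd -> 3*5+1 = 16 -> collatz_steps(16)
16 is even -> collatz_steps(8)
8 is even -> collatz_steps(4)
4 is even -> collatz_steps(2)
2 is even -> collatz_steps(1)
Reached 1 after 15 steps
= 15


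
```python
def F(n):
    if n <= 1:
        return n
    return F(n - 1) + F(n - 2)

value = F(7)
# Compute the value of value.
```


F(7)
= F(6) + F(5)
= (F(5) + F(4)) + F(5)
Computing bottom-up: F(0)=0, F(1)=1, F(2)=1, F(3)=2, F(4)=3, F(5)=5, F(6)=8, F(7)=13
= 13


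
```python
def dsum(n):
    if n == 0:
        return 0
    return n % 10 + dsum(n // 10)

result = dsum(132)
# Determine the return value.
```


dsum(132)
= 2 + dsum(13)
= 2 + 3 + dsum(1)
= 2 + 3 + 1 + dsum(0)
= 2 + 3 + 1 + 0
= 6


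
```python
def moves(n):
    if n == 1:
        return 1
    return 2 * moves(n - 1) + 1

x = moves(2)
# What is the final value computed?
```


moves(2)
= 2 * moves(1) + 1
Now compute bottom-up:
moves(1) = 1
moves(2) = 2 * 1 + 1 = 3
= 3


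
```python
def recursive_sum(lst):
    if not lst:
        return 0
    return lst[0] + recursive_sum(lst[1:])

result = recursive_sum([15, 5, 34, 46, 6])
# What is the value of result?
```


recursive_sum([15, 5, 34, 46, 6])
= 15 + recursive_sum([5, 34, 46, 6])
= 15 + 5 + recursive_sum([34, 46, 6])
= 15 + 5 + 34 + recursive_sum([46, 6])
= 15 + 5 + 34 + 46 + recursive_sum([6])
= 15 + 5 + 34 + 46 + 6 + recursive_sum([])
= 15 + 5 + 34 + 46 + 6 + 0
= 106


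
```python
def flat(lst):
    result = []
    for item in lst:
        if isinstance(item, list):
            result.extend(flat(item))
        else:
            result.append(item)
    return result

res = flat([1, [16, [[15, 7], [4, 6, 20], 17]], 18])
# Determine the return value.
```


flat([1, [16, [[15, 7], [4, 6, 20], 17]], 18])
Processing each element:
  1 is not a list -> append 1
  [16, [[15, 7], [4, 6, 20], 17]] is a list -> flat recursively -> [16, 15, 7, 4, 6, 20, 17]
  18 is not a list -> append 18
= [1, 16, 15, 7, 4, 6, 20, 17, 18]


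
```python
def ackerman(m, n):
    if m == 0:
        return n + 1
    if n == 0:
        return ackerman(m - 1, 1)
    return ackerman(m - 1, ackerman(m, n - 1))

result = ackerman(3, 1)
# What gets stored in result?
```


ackerman(3, 1)
= ackerman(2, ackerman(3, 0))
First compute ackerman(3, 0) = 5
= ackerman(2, 5)
= 13


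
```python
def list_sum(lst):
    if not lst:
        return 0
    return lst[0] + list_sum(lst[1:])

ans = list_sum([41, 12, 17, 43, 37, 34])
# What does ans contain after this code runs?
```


list_sum([41, 12, 17, 43, 37, 34])
= 41 + list_sum([12, 17, 43, 37, 34])
= 41 + 12 + list_sum([17, 43, 37, 34])
= 41 + 12 + 17 + list_sum([43, 37, 34])
= 41 + 12 + 17 + 43 + list_sum([37, 34])
= 41 + 12 + 17 + 43 + 37 + list_sum([34])
= 41 + 12 + 17 + 43 + 37 + 34 + list_sum([])
= 41 + 12 + 17 + 43 + 37 + 34 + 0
= 184


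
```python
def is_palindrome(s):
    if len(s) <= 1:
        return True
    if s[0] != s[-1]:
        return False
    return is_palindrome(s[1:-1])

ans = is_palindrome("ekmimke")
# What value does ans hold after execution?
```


is_palindrome("ekmimke")
"ekmimke": s[0]='e' == s[-1]='e' -> is_palindrome("kmimk")
"kmimk": s[0]='k' == s[-1]='k' -> is_palindrome("mim")
"mim": s[0]='m' == s[-1]='m' -> is_palindrome("i")
"i": len <= 1 -> True
= True


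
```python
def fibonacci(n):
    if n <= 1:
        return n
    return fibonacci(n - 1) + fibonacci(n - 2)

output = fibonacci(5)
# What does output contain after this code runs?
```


fibonacci(5)
= fibonacci(4) + fibonacci(3)
= (fibonacci(3) + fibonacci(2)) + fibonacci(3)
Computing bottom-up: fibonacci(0)=0, fibonacci(1)=1, fibonacci(2)=1, fibonacci(3)=2, fibonacci(4)=3, fibonacci(5)=5
= 5


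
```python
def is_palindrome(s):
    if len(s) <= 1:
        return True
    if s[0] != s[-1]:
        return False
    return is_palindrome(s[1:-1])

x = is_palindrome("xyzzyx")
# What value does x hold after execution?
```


is_palindrome("xyzzyx")
"xyzzyx": s[0]='x' == s[-1]='x' -> is_palindrome("yzzy")
"yzzy": s[0]='y' == s[-1]='y' -> is_palindrome("zz")
"zz": s[0]='z' == s[-1]='z' -> is_palindrome("")
"": len <= 1 -> True
= True


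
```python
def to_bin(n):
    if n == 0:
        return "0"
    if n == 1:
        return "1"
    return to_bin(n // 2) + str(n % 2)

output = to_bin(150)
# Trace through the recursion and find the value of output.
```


to_bin(150)
= to_bin(75) + "0"
= to_bin(37) + "1" + "0"
= to_bin(18) + "1" + "1" + "0"
= to_bin(9) + "0" + "1" + "1" + "0"
= to_bin(4) + "1" + "0" + "1" + "1" + "0"
= to_bin(2) + "0" + "1" + "0" + "1" + "1" + "0"
= to_bin(1) + "0" + "0" + "1" + "0" + "1" + "1" + "0"
= "1" + "0" + "0" + "1" + "0" + "1" + "1" + "0"
= "10010110"


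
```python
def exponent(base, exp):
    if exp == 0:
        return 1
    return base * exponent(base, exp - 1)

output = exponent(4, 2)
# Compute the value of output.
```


exponent(4, 2)
= 4 * exponent(4, 1)
= 4 * 4 * exponent(4, 0)
= 4 * 4 * 1
= 16


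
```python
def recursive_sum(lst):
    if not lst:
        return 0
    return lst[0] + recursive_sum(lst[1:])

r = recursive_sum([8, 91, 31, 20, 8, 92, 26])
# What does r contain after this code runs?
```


recursive_sum([8, 91, 31, 20, 8, 92, 26])
= 8 + recursive_sum([91, 31, 20, 8, 92, 26])
= 8 + 91 + recursive_sum([31, 20, 8, 92, 26])
= 8 + 91 + 31 + recursive_sum([20, 8, 92, 26])
= 8 + 91 + 31 + 20 + recursive_sum([8, 92, 26])
= 8 + 91 + 31 + 20 + 8 + recursive_sum([92, 26])
= 8 + 91 + 31 + 20 + 8 + 92 + recursive_sum([26])
= 8 + 91 + 31 + 20 + 8 + 92 + 26 + recursive_sum([])
= 8 + 91 + 31 + 20 + 8 + 92 + 26 + 0
= 276


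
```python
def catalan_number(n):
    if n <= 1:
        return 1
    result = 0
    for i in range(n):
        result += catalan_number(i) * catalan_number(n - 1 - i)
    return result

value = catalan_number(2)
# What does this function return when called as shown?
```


catalan_number(2)
= sum of catalan_number(i) * catalan_number(2-1-i) for i in 0..1
  catalan_number(0)*catalan_number(1) = 1*1 = 1
  catalan_number(1)*catalan_number(0) = 1*1 = 1
= 1 + 1
= 2


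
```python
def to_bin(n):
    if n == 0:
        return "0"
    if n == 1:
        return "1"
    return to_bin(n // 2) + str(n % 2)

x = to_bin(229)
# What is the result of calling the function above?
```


to_bin(229)
= to_bin(114) + "1"
= to_bin(57) + "0" + "1"
= to_bin(28) + "1" + "0" + "1"
= to_bin(14) + "0" + "1" + "0" + "1"
= to_bin(7) + "0" + "0" + "1" + "0" + "1"
= to_bin(3) + "1" + "0" + "0" + "1" + "0" + "1"
= to_bin(1) + "1" + "1" + "0" + "0" + "1" + "0" + "1"
= "1" + "1" + "1" + "0" + "0" + "1" + "0" + "1"
= "11100101"


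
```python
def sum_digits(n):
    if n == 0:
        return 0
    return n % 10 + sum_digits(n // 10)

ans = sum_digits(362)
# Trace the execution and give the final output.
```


sum_digits(362)
= 2 + sum_digits(36)
= 2 + 6 + sum_digits(3)
= 2 + 6 + 3 + sum_digits(0)
= 2 + 6 + 3 + 0
= 11


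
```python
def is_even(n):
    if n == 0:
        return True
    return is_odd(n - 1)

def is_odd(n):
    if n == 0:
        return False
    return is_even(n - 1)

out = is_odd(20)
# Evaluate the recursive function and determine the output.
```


is_odd(20)
= is_even(19)
= is_odd(18)
= is_even(17)
= is_odd(16)
= is_even(15)
= is_odd(14)
= is_even(13)
= is_odd(12)
= is_even(11)
= is_odd(10)
= is_even(9)
= is_odd(8)
= is_even(7)
= is_odd(6)
= is_even(5)
= is_odd(4)
= is_even(3)
= is_odd(2)
= is_even(1)
= is_odd(0)
n == 0: return False
= False


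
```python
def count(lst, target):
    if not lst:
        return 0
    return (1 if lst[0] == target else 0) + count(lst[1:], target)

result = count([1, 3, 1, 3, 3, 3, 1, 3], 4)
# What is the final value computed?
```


count([1, 3, 1, 3, 3, 3, 1, 3], 4)
lst[0]=1 != 4: 0 + count([3, 1, 3, 3, 3, 1, 3], 4)
lst[0]=3 != 4: 0 + count([1, 3, 3, 3, 1, 3], 4)
lst[0]=1 != 4: 0 + count([3, 3, 3, 1, 3], 4)
lst[0]=3 != 4: 0 + count([3, 3, 1, 3], 4)
lst[0]=3 != 4: 0 + count([3, 1, 3], 4)
lst[0]=3 != 4: 0 + count([1, 3], 4)
lst[0]=1 != 4: 0 + count([3], 4)
lst[0]=3 != 4: 0 + count([], 4)
= 0


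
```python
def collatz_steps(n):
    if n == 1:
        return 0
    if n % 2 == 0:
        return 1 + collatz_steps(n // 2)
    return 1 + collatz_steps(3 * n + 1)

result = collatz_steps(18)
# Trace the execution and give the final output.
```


collatz_steps(18)
18 is even -> collatz_steps(9)
9 is odd -> 3*9+1 = 28 -> collatz_steps(28)
28 is even -> collatz_steps(14)
14 is even -> collatz_steps(7)
7 is odd -> 3*7+1 = 22 -> collatz_steps(22)
22 is even -> collatz_steps(11)
11 is odd -> 3*11+1 = 34 -> collatz_steps(34)
34 is even -> collatz_steps(17)
17 is odd -> 3*17+1 = 52 -> collatz_steps(52)
52 is even -> collatz_steps(26)
26 is even -> collatz_steps(13)
13 is odd -> 3*13+1 = 40 -> collatz_steps(40)
40 is even -> collatz_steps(20)
20 is even -> collatz_steps(10)
10 is even -> collatz_steps(5)
5 is odd -> 3*5+1 = 16 -> collatz_steps(16)
16 is even -> collatz_steps(8)
8 is even -> collatz_steps(4)
4 is even -> collatz_steps(2)
2 is even -> collatz_steps(1)
Reached 1 after 20 steps
= 20


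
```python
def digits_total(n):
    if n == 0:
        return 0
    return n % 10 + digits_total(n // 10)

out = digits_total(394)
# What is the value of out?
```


digits_total(394)
= 4 + digits_total(39)
= 4 + 9 + digits_total(3)
= 4 + 9 + 3 + digits_total(0)
= 4 + 9 + 3 + 0
= 16


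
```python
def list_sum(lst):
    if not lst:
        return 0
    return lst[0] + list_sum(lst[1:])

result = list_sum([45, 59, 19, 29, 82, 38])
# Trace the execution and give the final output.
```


list_sum([45, 59, 19, 29, 82, 38])
= 45 + list_sum([59, 19, 29, 82, 38])
= 45 + 59 + list_sum([19, 29, 82, 38])
= 45 + 59 + 19 + list_sum([29, 82, 38])
= 45 + 59 + 19 + 29 + list_sum([82, 38])
= 45 + 59 + 19 + 29 + 82 + list_sum([38])
= 45 + 59 + 19 + 29 + 82 + 38 + list_sum([])
= 45 + 59 + 19 + 29 + 82 + 38 + 0
= 272
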